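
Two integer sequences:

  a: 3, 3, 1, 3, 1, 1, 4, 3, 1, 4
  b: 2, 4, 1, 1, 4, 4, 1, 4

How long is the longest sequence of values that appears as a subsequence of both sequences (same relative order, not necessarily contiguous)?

5

Pick 1 (a #3, b #3) → 1 (a #5, b #4) → 4 (a #7, b #6) → 1 (a #9, b #7) → 4 (a #10, b #8); all 5 values appear in both, in order. dp[10][8] = 5 confirms this is the maximum.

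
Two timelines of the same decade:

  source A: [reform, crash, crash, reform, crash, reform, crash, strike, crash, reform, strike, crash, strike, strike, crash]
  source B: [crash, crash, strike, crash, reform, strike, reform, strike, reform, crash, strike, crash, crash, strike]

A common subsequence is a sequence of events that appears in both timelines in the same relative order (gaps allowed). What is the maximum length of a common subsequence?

Pick crash [2,1] → crash [3,2] → crash [5,4] → reform [6,5] → strike [8,6] → reform [10,7] → strike [11,8] → crash [12,10] → strike [13,11] → strike [14,14]; all 10 events appear in both, in order. The LCS DP gives dp[15][14] = 10, so this is optimal.

10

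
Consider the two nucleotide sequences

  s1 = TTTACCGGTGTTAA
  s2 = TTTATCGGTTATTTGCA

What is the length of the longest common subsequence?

Taking T [1,1], then T [2,2], then T [3,3], then A [4,4], then C [6,6], then G [7,7], then G [8,8], then T [9,12], then T [11,13], then T [12,14], then A [14,17] gives a common subsequence of length 11. Since dp[14][17] = 11, nothing longer is possible.

11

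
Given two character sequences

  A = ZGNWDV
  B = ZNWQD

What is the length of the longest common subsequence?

Let dp[i][j] be the LCS length of the first i characters of A and the first j characters of B. dp[i][j] = dp[i-1][j-1]+1 when the i-th and j-th characters match, else max(dp[i-1][j], dp[i][j-1]).
    ·  Z  N  W  Q  D
 ·  0  0  0  0  0  0
 Z  0  1  1  1  1  1
 G  0  1  1  1  1  1
 N  0  1  2  2  2  2
 W  0  1  2  3  3  3
 D  0  1  2  3  3  4
 V  0  1  2  3  3  4
dp[6][5] = 4. One LCS (by backtracking along matches): ZNWD.

4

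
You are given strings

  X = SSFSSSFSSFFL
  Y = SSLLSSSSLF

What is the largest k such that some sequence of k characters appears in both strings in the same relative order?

Pick S at X[1]=Y[1], S at X[2]=Y[2], S at X[4]=Y[5], S at X[5]=Y[6], S at X[6]=Y[7], S at X[8]=Y[8], F at X[11]=Y[10]; all 7 characters appear in both, in order, and the DP table's final entry dp[12][10] is also 7, so no common subsequence is longer.

7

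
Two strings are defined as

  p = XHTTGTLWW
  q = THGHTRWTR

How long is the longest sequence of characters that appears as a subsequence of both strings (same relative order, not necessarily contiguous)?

4

Taking H at p[2]=q[2] → G at p[5]=q[3] → T at p[6]=q[5] → W at p[8]=q[7] gives a common subsequence of length 4. dp[9][9] = 4 confirms this is the maximum.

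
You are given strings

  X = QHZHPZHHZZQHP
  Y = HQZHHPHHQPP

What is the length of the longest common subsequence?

One common subsequence of length 8: Q [1,2]; then H [2,4]; then H [4,5]; then P [5,6]; then H [7,7]; then H [8,8]; then Q [11,9]; then P [13,11]. dp[13][11] = 8 confirms this is the maximum.

8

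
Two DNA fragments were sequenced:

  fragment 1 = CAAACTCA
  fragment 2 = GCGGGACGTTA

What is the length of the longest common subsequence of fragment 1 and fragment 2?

5

Pick C (fragment 1 #1, fragment 2 #2) → A (fragment 1 #4, fragment 2 #6) → C (fragment 1 #5, fragment 2 #7) → T (fragment 1 #6, fragment 2 #10) → A (fragment 1 #8, fragment 2 #11); all 5 bases appear in both, in order. The LCS DP gives dp[8][11] = 5, so this is optimal.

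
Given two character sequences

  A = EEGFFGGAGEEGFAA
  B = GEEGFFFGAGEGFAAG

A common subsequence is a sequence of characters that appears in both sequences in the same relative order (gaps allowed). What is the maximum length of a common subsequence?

Taking E at A[1]=B[2], then E at A[2]=B[3], then G at A[3]=B[4], then F at A[4]=B[6], then F at A[5]=B[7], then G at A[7]=B[8], then A at A[8]=B[9], then G at A[9]=B[10], then E at A[11]=B[11], then G at A[12]=B[12], then F at A[13]=B[13], then A at A[14]=B[14], then A at A[15]=B[15] gives a common subsequence of length 13. dp[15][16] = 13 confirms this is the maximum.

13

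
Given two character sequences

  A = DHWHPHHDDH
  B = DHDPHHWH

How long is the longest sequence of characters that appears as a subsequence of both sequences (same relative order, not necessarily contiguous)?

6

Let dp[i][j] be the LCS length of the first i characters of A and the first j characters of B. dp[i][j] = dp[i-1][j-1]+1 when the i-th and j-th characters match, else max(dp[i-1][j], dp[i][j-1]).
    ·  D  H  D  P  H  H  W  H
 ·  0  0  0  0  0  0  0  0  0
 D  0  1  1  1  1  1  1  1  1
 H  0  1  2  2  2  2  2  2  2
 W  0  1  2  2  2  2  2  3  3
 H  0  1  2  2  2  3  3  3  4
 P  0  1  2  2  3  3  3  3  4
 H  0  1  2  2  3  4  4  4  4
 H  0  1  2  2  3  4  5  5  5
 D  0  1  2  3  3  4  5  5  5
 D  0  1  2  3  3  4  5  5  5
 H  0  1  2  3  3  4  5  5  6
dp[10][8] = 6. One LCS (by backtracking along matches): DHPHHH.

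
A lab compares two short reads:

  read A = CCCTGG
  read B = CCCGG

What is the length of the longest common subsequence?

One common subsequence of length 5: C (read A #1, read B #1), C (read A #2, read B #2), C (read A #3, read B #3), G (read A #5, read B #4), G (read A #6, read B #5). The LCS DP gives dp[6][5] = 5, so this is optimal.

5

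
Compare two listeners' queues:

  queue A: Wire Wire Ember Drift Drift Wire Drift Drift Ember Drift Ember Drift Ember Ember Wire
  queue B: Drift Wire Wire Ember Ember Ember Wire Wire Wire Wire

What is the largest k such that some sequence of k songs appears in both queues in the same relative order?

6

Match Wire (queue A #1, queue B #2); then Wire (queue A #2, queue B #3); then Ember (queue A #3, queue B #4); then Ember (queue A #9, queue B #5); then Ember (queue A #11, queue B #6); then Wire (queue A #15, queue B #10) — 6 songs in the same relative order in both. The LCS DP gives dp[15][10] = 6, so this is optimal.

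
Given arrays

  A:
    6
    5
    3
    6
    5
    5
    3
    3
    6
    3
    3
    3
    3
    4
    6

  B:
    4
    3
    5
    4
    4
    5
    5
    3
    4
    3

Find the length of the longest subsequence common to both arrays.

Let dp[i][j] be the LCS length of the first i values of A and the first j values of B. dp[i][j] = dp[i-1][j-1]+1 when the i-th and j-th values match, else max(dp[i-1][j], dp[i][j-1]).
    ·  4  3  5  4  4  5  5  3  4  3
 ·  0  0  0  0  0  0  0  0  0  0  0
 6  0  0  0  0  0  0  0  0  0  0  0
 5  0  0  0  1  1  1  1  1  1  1  1
 3  0  0  1  1  1  1  1  1  2  2  2
 6  0  0  1  1  1  1  1  1  2  2  2
 5  0  0  1  2  2  2  2  2  2  2  2
 5  0  0  1  2  2  2  3  3  3  3  3
 3  0  0  1  2  2  2  3  3  4  4  4
 3  0  0  1  2  2  2  3  3  4  4  5
 6  0  0  1  2  2  2  3  3  4  4  5
 3  0  0  1  2  2  2  3  3  4  4  5
 3  0  0  1  2  2  2  3  3  4  4  5
 3  0  0  1  2  2  2  3  3  4  4  5
 3  0  0  1  2  2  2  3  3  4  4  5
 4  0  1  1  2  3  3  3  3  4  5  5
 6  0  1  1  2  3  3  3  3  4  5  5
dp[15][10] = 5. One LCS (by backtracking along matches): 5, 5, 5, 3, 3.

5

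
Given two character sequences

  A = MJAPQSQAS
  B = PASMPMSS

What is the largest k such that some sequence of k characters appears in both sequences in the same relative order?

Let dp[i][j] be the LCS length of the first i characters of A and the first j characters of B. dp[i][j] = dp[i-1][j-1]+1 when the i-th and j-th characters match, else max(dp[i-1][j], dp[i][j-1]).
    ·  P  A  S  M  P  M  S  S
 ·  0  0  0  0  0  0  0  0  0
 M  0  0  0  0  1  1  1  1  1
 J  0  0  0  0  1  1  1  1  1
 A  0  0  1  1  1  1  1  1  1
 P  0  1  1  1  1  2  2  2  2
 Q  0  1  1  1  1  2  2  2  2
 S  0  1  1  2  2  2  2  3  3
 Q  0  1  1  2  2  2  2  3  3
 A  0  1  2  2  2  2  2  3  3
 S  0  1  2  3  3  3  3  3  4
dp[9][8] = 4. One LCS (by backtracking along matches): MPSS.

4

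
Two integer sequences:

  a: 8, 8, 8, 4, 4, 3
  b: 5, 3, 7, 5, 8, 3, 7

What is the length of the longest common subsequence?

Let dp[i][j] be the LCS length of the first i values of a and the first j values of b. dp[i][j] = dp[i-1][j-1]+1 when the i-th and j-th values match, else max(dp[i-1][j], dp[i][j-1]).
    ·  5  3  7  5  8  3  7
 ·  0  0  0  0  0  0  0  0
 8  0  0  0  0  0  1  1  1
 8  0  0  0  0  0  1  1  1
 8  0  0  0  0  0  1  1  1
 4  0  0  0  0  0  1  1  1
 4  0  0  0  0  0  1  1  1
 3  0  0  1  1  1  1  2  2
dp[6][7] = 2. One LCS (by backtracking along matches): 8, 3.

2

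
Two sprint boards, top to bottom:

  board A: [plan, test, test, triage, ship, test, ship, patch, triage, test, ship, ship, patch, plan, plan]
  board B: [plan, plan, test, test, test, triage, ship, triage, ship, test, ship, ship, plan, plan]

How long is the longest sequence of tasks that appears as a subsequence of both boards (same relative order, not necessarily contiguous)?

Pick plan at board A[1]=board B[2]; then test at board A[2]=board B[4]; then test at board A[3]=board B[5]; then triage at board A[4]=board B[6]; then ship at board A[5]=board B[7]; then ship at board A[7]=board B[9]; then test at board A[10]=board B[10]; then ship at board A[11]=board B[11]; then ship at board A[12]=board B[12]; then plan at board A[14]=board B[13]; then plan at board A[15]=board B[14]; all 11 tasks appear in both, in order. The LCS DP gives dp[15][14] = 11, so this is optimal.

11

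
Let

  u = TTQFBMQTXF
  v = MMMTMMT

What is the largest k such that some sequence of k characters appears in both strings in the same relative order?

3

Let dp[i][j] be the LCS length of the first i characters of u and the first j characters of v. dp[i][j] = dp[i-1][j-1]+1 when the i-th and j-th characters match, else max(dp[i-1][j], dp[i][j-1]).
    ·  M  M  M  T  M  M  T
 ·  0  0  0  0  0  0  0  0
 T  0  0  0  0  1  1  1  1
 T  0  0  0  0  1  1  1  2
 Q  0  0  0  0  1  1  1  2
 F  0  0  0  0  1  1  1  2
 B  0  0  0  0  1  1  1  2
 M  0  1  1  1  1  2  2  2
 Q  0  1  1  1  1  2  2  2
 T  0  1  1  1  2  2  2  3
 X  0  1  1  1  2  2  2  3
 F  0  1  1  1  2  2  2  3
dp[10][7] = 3. One LCS (by backtracking along matches): TMT.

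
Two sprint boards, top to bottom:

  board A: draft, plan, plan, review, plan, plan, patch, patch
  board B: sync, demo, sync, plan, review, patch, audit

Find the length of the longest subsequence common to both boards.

Pick plan at board A[3]=board B[4]; then review at board A[4]=board B[5]; then patch at board A[7]=board B[6]; all 3 tasks appear in both, in order. dp[8][7] = 3 confirms this is the maximum.

3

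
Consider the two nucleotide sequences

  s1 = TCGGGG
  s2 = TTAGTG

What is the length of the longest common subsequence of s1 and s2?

3

Taking T at s1[1]=s2[2]; then G at s1[3]=s2[4]; then G at s1[6]=s2[6] gives a common subsequence of length 3. Since dp[6][6] = 3, nothing longer is possible.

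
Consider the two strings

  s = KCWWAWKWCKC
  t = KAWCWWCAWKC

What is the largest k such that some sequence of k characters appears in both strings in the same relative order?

Match K at s[1]=t[1] → C at s[2]=t[4] → W at s[3]=t[5] → W at s[4]=t[6] → A at s[5]=t[8] → W at s[8]=t[9] → K at s[10]=t[10] → C at s[11]=t[11] — 8 characters in the same relative order in both. The LCS DP gives dp[11][11] = 8, so this is optimal.

8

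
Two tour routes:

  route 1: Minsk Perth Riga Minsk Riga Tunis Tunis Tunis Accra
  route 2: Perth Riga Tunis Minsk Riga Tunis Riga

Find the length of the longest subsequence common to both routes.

5

One common subsequence of length 5: Perth [2,1]; then Riga [3,2]; then Minsk [4,4]; then Riga [5,5]; then Tunis [6,6]. dp[9][7] = 5 confirms this is the maximum.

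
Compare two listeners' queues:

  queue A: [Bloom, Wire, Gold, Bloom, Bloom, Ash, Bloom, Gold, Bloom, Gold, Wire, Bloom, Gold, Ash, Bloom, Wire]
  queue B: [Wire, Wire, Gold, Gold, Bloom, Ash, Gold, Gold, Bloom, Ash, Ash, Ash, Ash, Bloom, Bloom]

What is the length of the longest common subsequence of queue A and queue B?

Pick Wire at queue A[2]=queue B[2] → Gold at queue A[3]=queue B[4] → Bloom at queue A[5]=queue B[5] → Ash at queue A[6]=queue B[6] → Gold at queue A[8]=queue B[7] → Gold at queue A[10]=queue B[8] → Bloom at queue A[12]=queue B[9] → Ash at queue A[14]=queue B[13] → Bloom at queue A[15]=queue B[15]; all 9 songs appear in both, in order, and the DP table's final entry dp[16][15] is also 9, so no common subsequence is longer.

9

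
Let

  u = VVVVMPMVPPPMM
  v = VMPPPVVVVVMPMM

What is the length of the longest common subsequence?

Taking V [1,7], then V [2,8], then V [3,9], then V [4,10], then M [7,11], then P [11,12], then M [12,13], then M [13,14] gives a common subsequence of length 8. dp[13][14] = 8 confirms this is the maximum.

8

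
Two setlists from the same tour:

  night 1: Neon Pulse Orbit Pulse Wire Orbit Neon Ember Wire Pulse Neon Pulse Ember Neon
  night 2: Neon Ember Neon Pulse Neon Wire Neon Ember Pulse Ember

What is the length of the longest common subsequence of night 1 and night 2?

7

One common subsequence of length 7: Neon at night 1[1]=night 2[3], then Pulse at night 1[2]=night 2[4], then Wire at night 1[5]=night 2[6], then Neon at night 1[7]=night 2[7], then Ember at night 1[8]=night 2[8], then Pulse at night 1[12]=night 2[9], then Ember at night 1[13]=night 2[10], and the DP table's final entry dp[14][10] is also 7, so no common subsequence is longer.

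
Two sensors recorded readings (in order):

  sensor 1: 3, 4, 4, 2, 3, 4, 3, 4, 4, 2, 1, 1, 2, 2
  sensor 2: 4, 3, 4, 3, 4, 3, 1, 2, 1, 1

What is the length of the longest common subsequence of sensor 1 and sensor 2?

8

Let dp[i][j] be the LCS length of the first i values of sensor 1 and the first j values of sensor 2. dp[i][j] = dp[i-1][j-1]+1 when the i-th and j-th values match, else max(dp[i-1][j], dp[i][j-1]).
    ·  4  3  4  3  4  3  1  2  1  1
 ·  0  0  0  0  0  0  0  0  0  0  0
 3  0  0  1  1  1  1  1  1  1  1  1
 4  0  1  1  2  2  2  2  2  2  2  2
 4  0  1  1  2  2  3  3  3  3  3  3
 2  0  1  1  2  2  3  3  3  4  4  4
 3  0  1  2  2  3  3  4  4  4  4  4
 4  0  1  2  3  3  4  4  4  4  4  4
 3  0  1  2  3  4  4  5  5  5  5  5
 4  0  1  2  3  4  5  5  5  5  5  5
 4  0  1  2  3  4  5  5  5  5  5  5
 2  0  1  2  3  4  5  5  5  6  6  6
 1  0  1  2  3  4  5  5  6  6  7  7
 1  0  1  2  3  4  5  5  6  6  7  8
 2  0  1  2  3  4  5  5  6  7  7  8
 2  0  1  2  3  4  5  5  6  7  7  8
dp[14][10] = 8. One LCS (by backtracking along matches): 3, 4, 3, 4, 3, 2, 1, 1.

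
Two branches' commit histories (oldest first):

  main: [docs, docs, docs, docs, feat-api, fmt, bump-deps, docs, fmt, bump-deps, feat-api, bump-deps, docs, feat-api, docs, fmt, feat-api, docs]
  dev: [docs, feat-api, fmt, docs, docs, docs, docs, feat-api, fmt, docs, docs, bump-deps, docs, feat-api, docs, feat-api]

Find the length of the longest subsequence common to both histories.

12

One common subsequence of length 12: docs at main[1]=dev[4], docs at main[2]=dev[5], docs at main[3]=dev[6], docs at main[4]=dev[7], feat-api at main[5]=dev[8], fmt at main[6]=dev[9], docs at main[8]=dev[11], bump-deps at main[12]=dev[12], docs at main[13]=dev[13], feat-api at main[14]=dev[14], docs at main[15]=dev[15], feat-api at main[17]=dev[16]. The LCS DP gives dp[18][16] = 12, so this is optimal.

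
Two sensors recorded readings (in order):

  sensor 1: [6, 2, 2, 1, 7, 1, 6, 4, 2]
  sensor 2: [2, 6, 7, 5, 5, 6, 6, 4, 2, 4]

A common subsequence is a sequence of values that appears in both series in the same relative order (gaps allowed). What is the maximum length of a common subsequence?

Let dp[i][j] be the LCS length of the first i values of sensor 1 and the first j values of sensor 2. dp[i][j] = dp[i-1][j-1]+1 when the i-th and j-th values match, else max(dp[i-1][j], dp[i][j-1]).
    ·  2  6  7  5  5  6  6  4  2  4
 ·  0  0  0  0  0  0  0  0  0  0  0
 6  0  0  1  1  1  1  1  1  1  1  1
 2  0  1  1  1  1  1  1  1  1  2  2
 2  0  1  1  1  1  1  1  1  1  2  2
 1  0  1  1  1  1  1  1  1  1  2  2
 7  0  1  1  2  2  2  2  2  2  2  2
 1  0  1  1  2  2  2  2  2  2  2  2
 6  0  1  2  2  2  2  3  3  3  3  3
 4  0  1  2  2  2  2  3  3  4  4  4
 2  0  1  2  2  2  2  3  3  4  5  5
dp[9][10] = 5. One LCS (by backtracking along matches): 6, 7, 6, 4, 2.

5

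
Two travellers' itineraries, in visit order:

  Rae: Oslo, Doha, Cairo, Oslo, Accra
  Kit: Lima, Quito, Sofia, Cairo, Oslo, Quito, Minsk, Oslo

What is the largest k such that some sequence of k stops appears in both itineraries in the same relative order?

2

Pick Oslo (Rae #1, Kit #5), then Oslo (Rae #4, Kit #8); all 2 stops appear in both, in order. The LCS DP gives dp[5][8] = 2, so this is optimal.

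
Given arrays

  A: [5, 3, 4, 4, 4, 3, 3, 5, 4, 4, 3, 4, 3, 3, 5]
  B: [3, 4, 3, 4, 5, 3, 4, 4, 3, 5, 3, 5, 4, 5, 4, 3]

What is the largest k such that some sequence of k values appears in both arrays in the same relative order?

Taking 5 [1,5], 3 [2,6], 4 [4,7], 4 [5,8], 3 [6,9], 3 [7,11], 5 [8,12], 4 [9,13], 4 [12,15], 3 [14,16] gives a common subsequence of length 10, and the DP table's final entry dp[15][16] is also 10, so no common subsequence is longer.

10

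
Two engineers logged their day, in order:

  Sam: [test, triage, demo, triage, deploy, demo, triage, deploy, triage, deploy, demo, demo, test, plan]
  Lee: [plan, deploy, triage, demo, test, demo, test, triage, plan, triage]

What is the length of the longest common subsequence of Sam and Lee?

6

One common subsequence of length 6: deploy [8,2], then triage [9,3], then demo [11,4], then demo [12,6], then test [13,7], then plan [14,9]. dp[14][10] = 6 confirms this is the maximum.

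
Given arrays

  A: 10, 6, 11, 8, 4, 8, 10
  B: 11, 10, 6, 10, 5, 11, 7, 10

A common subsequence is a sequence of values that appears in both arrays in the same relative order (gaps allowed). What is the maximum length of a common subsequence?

One common subsequence of length 4: 10 at A[1]=B[2], then 6 at A[2]=B[3], then 11 at A[3]=B[6], then 10 at A[7]=B[8]. The LCS DP gives dp[7][8] = 4, so this is optimal.

4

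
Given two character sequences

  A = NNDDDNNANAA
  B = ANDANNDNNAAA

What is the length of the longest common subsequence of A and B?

8

Let dp[i][j] be the LCS length of the first i characters of A and the first j characters of B. dp[i][j] = dp[i-1][j-1]+1 when the i-th and j-th characters match, else max(dp[i-1][j], dp[i][j-1]).
    ·  A  N  D  A  N  N  D  N  N  A  A  A
 ·  0  0  0  0  0  0  0  0  0  0  0  0  0
 N  0  0  1  1  1  1  1  1  1  1  1  1  1
 N  0  0  1  1  1  2  2  2  2  2  2  2  2
 D  0  0  1  2  2  2  2  3  3  3  3  3  3
 D  0  0  1  2  2  2  2  3  3  3  3  3  3
 D  0  0  1  2  2  2  2  3  3  3  3  3  3
 N  0  0  1  2  2  3  3  3  4  4  4  4  4
 N  0  0  1  2  2  3  4  4  4  5  5  5  5
 A  0  1  1  2  3  3  4  4  4  5  6  6  6
 N  0  1  2  2  3  4  4  4  5  5  6  6  6
 A  0  1  2  2  3  4  4  4  5  5  6  7  7
 A  0  1  2  2  3  4  4  4  5  5  6  7  8
dp[11][12] = 8. One LCS (by backtracking along matches): NNDNNAAA.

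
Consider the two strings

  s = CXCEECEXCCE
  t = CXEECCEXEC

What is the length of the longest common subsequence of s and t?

Let dp[i][j] be the LCS length of the first i characters of s and the first j characters of t. dp[i][j] = dp[i-1][j-1]+1 when the i-th and j-th characters match, else max(dp[i-1][j], dp[i][j-1]).
    ·  C  X  E  E  C  C  E  X  E  C
 ·  0  0  0  0  0  0  0  0  0  0  0
 C  0  1  1  1  1  1  1  1  1  1  1
 X  0  1  2  2  2  2  2  2  2  2  2
 C  0  1  2  2  2  3  3  3  3  3  3
 E  0  1  2  3  3  3  3  4  4  4  4
 E  0  1  2  3  4  4  4  4  4  5  5
 C  0  1  2  3  4  5  5  5  5  5  6
 E  0  1  2  3  4  5  5  6  6  6  6
 X  0  1  2  3  4  5  5  6  7  7  7
 C  0  1  2  3  4  5  6  6  7  7  8
 C  0  1  2  3  4  5  6  6  7  7  8
 E  0  1  2  3  4  5  6  7  7  8  8
dp[11][10] = 8. One LCS (by backtracking along matches): CXEECEXC.

8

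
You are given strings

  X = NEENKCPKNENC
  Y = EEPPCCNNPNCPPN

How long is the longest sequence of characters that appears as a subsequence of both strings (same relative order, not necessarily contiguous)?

6

One common subsequence of length 6: E (X #2, Y #1), E (X #3, Y #2), N (X #4, Y #10), C (X #6, Y #11), P (X #7, Y #13), N (X #11, Y #14). dp[12][14] = 6 confirms this is the maximum.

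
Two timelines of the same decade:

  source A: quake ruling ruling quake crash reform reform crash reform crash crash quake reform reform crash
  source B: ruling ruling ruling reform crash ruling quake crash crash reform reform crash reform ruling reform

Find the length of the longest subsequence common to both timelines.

9

Taking ruling (source A #2, source B #3) → ruling (source A #3, source B #6) → quake (source A #4, source B #7) → crash (source A #5, source B #9) → reform (source A #6, source B #10) → reform (source A #7, source B #11) → crash (source A #8, source B #12) → reform (source A #9, source B #13) → reform (source A #14, source B #15) gives a common subsequence of length 9. Since dp[15][15] = 9, nothing longer is possible.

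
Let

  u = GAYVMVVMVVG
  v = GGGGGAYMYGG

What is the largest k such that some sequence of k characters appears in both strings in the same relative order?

5

Pick G (u #1, v #5); then A (u #2, v #6); then Y (u #3, v #7); then M (u #5, v #8); then G (u #11, v #11); all 5 characters appear in both, in order, and the DP table's final entry dp[11][11] is also 5, so no common subsequence is longer.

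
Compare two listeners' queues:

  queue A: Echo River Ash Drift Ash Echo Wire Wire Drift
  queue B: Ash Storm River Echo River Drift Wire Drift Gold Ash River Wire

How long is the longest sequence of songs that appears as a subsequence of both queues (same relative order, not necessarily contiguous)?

5

Match Echo [1,4], River [2,5], Drift [4,8], Ash [5,10], Wire [8,12] — 5 songs in the same relative order in both. Since dp[9][12] = 5, nothing longer is possible.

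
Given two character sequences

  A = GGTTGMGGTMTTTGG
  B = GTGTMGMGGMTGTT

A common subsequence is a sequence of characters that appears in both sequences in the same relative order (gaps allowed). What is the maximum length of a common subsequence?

11

Match G at A[1]=B[1]; then G at A[2]=B[3]; then T at A[3]=B[4]; then G at A[5]=B[6]; then M at A[6]=B[7]; then G at A[7]=B[8]; then G at A[8]=B[9]; then M at A[10]=B[10]; then T at A[11]=B[11]; then T at A[12]=B[13]; then T at A[13]=B[14] — 11 characters in the same relative order in both. dp[15][14] = 11 confirms this is the maximum.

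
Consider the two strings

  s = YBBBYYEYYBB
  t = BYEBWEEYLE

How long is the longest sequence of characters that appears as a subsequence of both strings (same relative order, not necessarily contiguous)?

4

Let dp[i][j] be the LCS length of the first i characters of s and the first j characters of t. dp[i][j] = dp[i-1][j-1]+1 when the i-th and j-th characters match, else max(dp[i-1][j], dp[i][j-1]).
    ·  B  Y  E  B  W  E  E  Y  L  E
 ·  0  0  0  0  0  0  0  0  0  0  0
 Y  0  0  1  1  1  1  1  1  1  1  1
 B  0  1  1  1  2  2  2  2  2  2  2
 B  0  1  1  1  2  2  2  2  2  2  2
 B  0  1  1  1  2  2  2  2  2  2  2
 Y  0  1  2  2  2  2  2  2  3  3  3
 Y  0  1  2  2  2  2  2  2  3  3  3
 E  0  1  2  3  3  3  3  3  3  3  4
 Y  0  1  2  3  3  3  3  3  4  4  4
 Y  0  1  2  3  3  3  3  3  4  4  4
 B  0  1  2  3  4  4  4  4  4  4  4
 B  0  1  2  3  4  4  4  4  4  4  4
dp[11][10] = 4. One LCS (by backtracking along matches): YBYE.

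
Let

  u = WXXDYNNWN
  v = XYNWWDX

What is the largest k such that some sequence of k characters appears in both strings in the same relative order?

4

One common subsequence of length 4: X at u[3]=v[1] → Y at u[5]=v[2] → N at u[6]=v[3] → W at u[8]=v[5], and the DP table's final entry dp[9][7] is also 4, so no common subsequence is longer.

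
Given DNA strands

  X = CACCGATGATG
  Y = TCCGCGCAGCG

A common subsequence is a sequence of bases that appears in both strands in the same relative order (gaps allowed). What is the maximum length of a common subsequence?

Taking C at X[1]=Y[2]; then C at X[3]=Y[3]; then C at X[4]=Y[5]; then G at X[5]=Y[6]; then A at X[6]=Y[8]; then G at X[8]=Y[9]; then G at X[11]=Y[11] gives a common subsequence of length 7. Since dp[11][11] = 7, nothing longer is possible.

7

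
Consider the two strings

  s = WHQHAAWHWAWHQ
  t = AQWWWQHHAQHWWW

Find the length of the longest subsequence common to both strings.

Pick W (s #1, t #5) → H (s #2, t #8) → Q (s #3, t #10) → H (s #4, t #11) → W (s #7, t #12) → W (s #9, t #13) → W (s #11, t #14); all 7 characters appear in both, in order. dp[13][14] = 7 confirms this is the maximum.

7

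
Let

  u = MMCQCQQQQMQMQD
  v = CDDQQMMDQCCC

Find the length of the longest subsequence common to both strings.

6

Taking C at u[3]=v[1], then Q at u[8]=v[4], then Q at u[9]=v[5], then M at u[10]=v[6], then M at u[12]=v[7], then Q at u[13]=v[9] gives a common subsequence of length 6. dp[14][12] = 6 confirms this is the maximum.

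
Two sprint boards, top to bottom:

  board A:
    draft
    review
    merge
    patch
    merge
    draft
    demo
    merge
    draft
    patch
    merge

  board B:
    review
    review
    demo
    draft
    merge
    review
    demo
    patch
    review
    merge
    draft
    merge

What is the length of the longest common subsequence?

One common subsequence of length 6: draft at board A[1]=board B[4], review at board A[2]=board B[6], patch at board A[4]=board B[8], merge at board A[8]=board B[10], draft at board A[9]=board B[11], merge at board A[11]=board B[12]. The LCS DP gives dp[11][12] = 6, so this is optimal.

6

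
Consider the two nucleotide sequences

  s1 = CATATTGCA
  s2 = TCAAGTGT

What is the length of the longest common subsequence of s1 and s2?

5

Taking C (s1 #1, s2 #2); then A (s1 #2, s2 #3); then A (s1 #4, s2 #4); then T (s1 #5, s2 #6); then T (s1 #6, s2 #8) gives a common subsequence of length 5, and the DP table's final entry dp[9][8] is also 5, so no common subsequence is longer.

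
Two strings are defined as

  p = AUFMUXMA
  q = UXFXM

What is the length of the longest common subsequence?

4

Taking U (p #2, q #1); then F (p #3, q #3); then X (p #6, q #4); then M (p #7, q #5) gives a common subsequence of length 4. dp[8][5] = 4 confirms this is the maximum.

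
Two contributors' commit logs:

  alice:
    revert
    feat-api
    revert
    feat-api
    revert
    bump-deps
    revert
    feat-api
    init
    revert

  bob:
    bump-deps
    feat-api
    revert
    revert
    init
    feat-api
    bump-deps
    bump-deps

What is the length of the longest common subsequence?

4

Taking revert [1,3] → revert [3,4] → feat-api [4,6] → bump-deps [6,8] gives a common subsequence of length 4, and the DP table's final entry dp[10][8] is also 4, so no common subsequence is longer.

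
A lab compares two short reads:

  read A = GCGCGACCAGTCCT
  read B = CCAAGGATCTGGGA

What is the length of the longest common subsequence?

Taking C at read A[2]=read B[1] → C at read A[4]=read B[2] → A at read A[6]=read B[3] → A at read A[9]=read B[4] → G at read A[10]=read B[6] → T at read A[11]=read B[8] → C at read A[13]=read B[9] → T at read A[14]=read B[10] gives a common subsequence of length 8. dp[14][14] = 8 confirms this is the maximum.

8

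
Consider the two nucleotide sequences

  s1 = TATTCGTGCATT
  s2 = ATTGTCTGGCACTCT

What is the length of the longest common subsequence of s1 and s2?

10

One common subsequence of length 10: T at s1[1]=s2[2]; then T at s1[3]=s2[3]; then T at s1[4]=s2[5]; then C at s1[5]=s2[6]; then G at s1[6]=s2[8]; then G at s1[8]=s2[9]; then C at s1[9]=s2[10]; then A at s1[10]=s2[11]; then T at s1[11]=s2[13]; then T at s1[12]=s2[15], and the DP table's final entry dp[12][15] is also 10, so no common subsequence is longer.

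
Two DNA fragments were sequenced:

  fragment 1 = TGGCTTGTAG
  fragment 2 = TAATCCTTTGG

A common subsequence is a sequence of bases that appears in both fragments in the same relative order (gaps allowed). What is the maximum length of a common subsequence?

One common subsequence of length 6: T [1,4] → C [4,6] → T [5,8] → T [6,9] → G [7,10] → G [10,11]. Since dp[10][11] = 6, nothing longer is possible.

6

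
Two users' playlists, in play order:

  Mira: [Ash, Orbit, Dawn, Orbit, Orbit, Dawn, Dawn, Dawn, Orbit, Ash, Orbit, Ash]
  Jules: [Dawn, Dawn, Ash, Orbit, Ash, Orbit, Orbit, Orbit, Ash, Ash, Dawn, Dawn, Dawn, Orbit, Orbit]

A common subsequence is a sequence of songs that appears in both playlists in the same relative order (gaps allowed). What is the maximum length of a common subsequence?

One common subsequence of length 9: Ash at Mira[1]=Jules[5]; then Orbit at Mira[2]=Jules[6]; then Orbit at Mira[4]=Jules[7]; then Orbit at Mira[5]=Jules[8]; then Dawn at Mira[6]=Jules[11]; then Dawn at Mira[7]=Jules[12]; then Dawn at Mira[8]=Jules[13]; then Orbit at Mira[9]=Jules[14]; then Orbit at Mira[11]=Jules[15], and the DP table's final entry dp[12][15] is also 9, so no common subsequence is longer.

9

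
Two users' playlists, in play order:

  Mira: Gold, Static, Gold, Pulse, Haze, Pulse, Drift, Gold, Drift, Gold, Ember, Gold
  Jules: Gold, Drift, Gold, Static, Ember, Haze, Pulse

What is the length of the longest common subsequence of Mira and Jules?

Taking Gold [1,3]; then Static [2,4]; then Haze [5,6]; then Pulse [6,7] gives a common subsequence of length 4. The LCS DP gives dp[12][7] = 4, so this is optimal.

4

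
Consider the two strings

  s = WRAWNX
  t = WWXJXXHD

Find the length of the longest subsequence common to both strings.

One common subsequence of length 3: W at s[1]=t[1], then W at s[4]=t[2], then X at s[6]=t[6]. Since dp[6][8] = 3, nothing longer is possible.

3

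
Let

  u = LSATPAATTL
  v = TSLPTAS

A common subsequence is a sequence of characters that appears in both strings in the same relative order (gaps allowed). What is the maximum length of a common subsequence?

3

One common subsequence of length 3: L (u #1, v #3), then T (u #4, v #5), then A (u #6, v #6). Since dp[10][7] = 3, nothing longer is possible.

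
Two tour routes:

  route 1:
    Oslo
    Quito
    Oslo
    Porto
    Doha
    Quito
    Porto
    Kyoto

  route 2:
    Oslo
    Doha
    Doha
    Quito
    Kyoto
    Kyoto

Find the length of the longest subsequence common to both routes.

Match Oslo [1,1], Doha [5,3], Quito [6,4], Kyoto [8,6] — 4 stops in the same relative order in both. Since dp[8][6] = 4, nothing longer is possible.

4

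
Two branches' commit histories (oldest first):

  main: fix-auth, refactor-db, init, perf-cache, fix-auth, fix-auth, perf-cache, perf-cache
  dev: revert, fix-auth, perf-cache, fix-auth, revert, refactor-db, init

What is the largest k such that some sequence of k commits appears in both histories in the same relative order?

Taking fix-auth at main[1]=dev[4], refactor-db at main[2]=dev[6], init at main[3]=dev[7] gives a common subsequence of length 3. Since dp[8][7] = 3, nothing longer is possible.

3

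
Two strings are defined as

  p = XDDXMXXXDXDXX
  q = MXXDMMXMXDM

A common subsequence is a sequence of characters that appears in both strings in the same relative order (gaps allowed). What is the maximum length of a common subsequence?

Match X at p[1]=q[3], D at p[2]=q[4], X at p[4]=q[7], M at p[5]=q[8], X at p[8]=q[9], D at p[9]=q[10] — 6 characters in the same relative order in both, and the DP table's final entry dp[13][11] is also 6, so no common subsequence is longer.

6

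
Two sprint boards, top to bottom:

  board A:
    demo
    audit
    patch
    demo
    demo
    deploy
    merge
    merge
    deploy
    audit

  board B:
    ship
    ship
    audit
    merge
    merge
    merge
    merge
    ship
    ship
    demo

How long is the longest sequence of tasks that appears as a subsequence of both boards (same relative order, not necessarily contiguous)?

Match audit (board A #2, board B #3), then merge (board A #7, board B #6), then merge (board A #8, board B #7) — 3 tasks in the same relative order in both. Since dp[10][10] = 3, nothing longer is possible.

3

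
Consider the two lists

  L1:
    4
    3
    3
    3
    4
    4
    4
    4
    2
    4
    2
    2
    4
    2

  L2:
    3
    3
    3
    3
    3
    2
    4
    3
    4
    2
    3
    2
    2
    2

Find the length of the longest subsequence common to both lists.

Pick 3 [2,3], then 3 [3,4], then 3 [4,5], then 4 [5,7], then 4 [8,9], then 2 [9,10], then 2 [11,12], then 2 [12,13], then 2 [14,14]; all 9 values appear in both, in order, and the DP table's final entry dp[14][14] is also 9, so no common subsequence is longer.

9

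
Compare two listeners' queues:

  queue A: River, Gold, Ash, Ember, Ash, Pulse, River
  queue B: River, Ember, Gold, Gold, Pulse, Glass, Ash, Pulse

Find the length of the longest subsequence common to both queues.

4

One common subsequence of length 4: River at queue A[1]=queue B[1], then Gold at queue A[2]=queue B[4], then Ash at queue A[5]=queue B[7], then Pulse at queue A[6]=queue B[8]. The LCS DP gives dp[7][8] = 4, so this is optimal.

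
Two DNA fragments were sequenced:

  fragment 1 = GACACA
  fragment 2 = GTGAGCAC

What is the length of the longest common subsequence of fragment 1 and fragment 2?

5

Let dp[i][j] be the LCS length of the first i bases of fragment 1 and the first j bases of fragment 2. dp[i][j] = dp[i-1][j-1]+1 when the i-th and j-th bases match, else max(dp[i-1][j], dp[i][j-1]).
    ·  G  T  G  A  G  C  A  C
 ·  0  0  0  0  0  0  0  0  0
 G  0  1  1  1  1  1  1  1  1
 A  0  1  1  1  2  2  2  2  2
 C  0  1  1  1  2  2  3  3  3
 A  0  1  1  1  2  2  3  4  4
 C  0  1  1  1  2  2  3  4  5
 A  0  1  1  1  2  2  3  4  5
dp[6][8] = 5. One LCS (by backtracking along matches): GACAC.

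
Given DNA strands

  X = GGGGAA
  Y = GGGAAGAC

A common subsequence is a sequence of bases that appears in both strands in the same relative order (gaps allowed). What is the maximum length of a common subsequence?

One common subsequence of length 5: G [1,1] → G [2,2] → G [3,3] → G [4,6] → A [5,7]. Since dp[6][8] = 5, nothing longer is possible.

5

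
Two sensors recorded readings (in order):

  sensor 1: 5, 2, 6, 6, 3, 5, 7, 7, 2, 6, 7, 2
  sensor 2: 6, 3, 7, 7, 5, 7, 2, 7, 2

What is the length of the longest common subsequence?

7

Pick 6 at sensor 1[4]=sensor 2[1] → 3 at sensor 1[5]=sensor 2[2] → 5 at sensor 1[6]=sensor 2[5] → 7 at sensor 1[8]=sensor 2[6] → 2 at sensor 1[9]=sensor 2[7] → 7 at sensor 1[11]=sensor 2[8] → 2 at sensor 1[12]=sensor 2[9]; all 7 values appear in both, in order. Since dp[12][9] = 7, nothing longer is possible.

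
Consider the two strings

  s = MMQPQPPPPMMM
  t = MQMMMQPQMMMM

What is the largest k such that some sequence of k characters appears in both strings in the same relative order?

Let dp[i][j] be the LCS length of the first i characters of s and the first j characters of t. dp[i][j] = dp[i-1][j-1]+1 when the i-th and j-th characters match, else max(dp[i-1][j], dp[i][j-1]).
    ·  M  Q  M  M  M  Q  P  Q  M  M  M  M
 ·  0  0  0  0  0  0  0  0  0  0  0  0  0
 M  0  1  1  1  1  1  1  1  1  1  1  1  1
 M  0  1  1  2  2  2  2  2  2  2  2  2  2
 Q  0  1  2  2  2  2  3  3  3  3  3  3  3
 P  0  1  2  2  2  2  3  4  4  4  4  4  4
 Q  0  1  2  2  2  2  3  4  5  5  5  5  5
 P  0  1  2  2  2  2  3  4  5  5  5  5  5
 P  0  1  2  2  2  2  3  4  5  5  5  5  5
 P  0  1  2  2  2  2  3  4  5  5  5  5  5
 P  0  1  2  2  2  2  3  4  5  5  5  5  5
 M  0  1  2  3  3  3  3  4  5  6  6  6  6
 M  0  1  2  3  4  4  4  4  5  6  7  7  7
 M  0  1  2  3  4  5  5  5  5  6  7  8  8
dp[12][12] = 8. One LCS (by backtracking along matches): MMQPQMMM.

8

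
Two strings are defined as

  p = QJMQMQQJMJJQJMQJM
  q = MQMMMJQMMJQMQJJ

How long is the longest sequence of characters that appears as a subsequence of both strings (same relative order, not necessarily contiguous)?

10

One common subsequence of length 10: Q (p #1, q #2); then J (p #2, q #6); then Q (p #4, q #7); then M (p #5, q #8); then M (p #9, q #9); then J (p #11, q #10); then Q (p #12, q #11); then M (p #14, q #12); then Q (p #15, q #13); then J (p #16, q #15). The LCS DP gives dp[17][15] = 10, so this is optimal.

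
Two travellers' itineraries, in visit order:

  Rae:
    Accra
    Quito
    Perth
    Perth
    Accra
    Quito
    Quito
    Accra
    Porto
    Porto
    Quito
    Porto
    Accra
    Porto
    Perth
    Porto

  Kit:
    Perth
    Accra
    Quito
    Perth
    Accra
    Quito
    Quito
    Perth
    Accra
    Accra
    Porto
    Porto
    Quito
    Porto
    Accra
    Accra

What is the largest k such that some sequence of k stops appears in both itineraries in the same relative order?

Pick Accra at Rae[1]=Kit[2], then Quito at Rae[2]=Kit[3], then Perth at Rae[4]=Kit[4], then Accra at Rae[5]=Kit[5], then Quito at Rae[6]=Kit[6], then Quito at Rae[7]=Kit[7], then Accra at Rae[8]=Kit[10], then Porto at Rae[9]=Kit[11], then Porto at Rae[10]=Kit[12], then Quito at Rae[11]=Kit[13], then Porto at Rae[12]=Kit[14], then Accra at Rae[13]=Kit[16]; all 12 stops appear in both, in order, and the DP table's final entry dp[16][16] is also 12, so no common subsequence is longer.

12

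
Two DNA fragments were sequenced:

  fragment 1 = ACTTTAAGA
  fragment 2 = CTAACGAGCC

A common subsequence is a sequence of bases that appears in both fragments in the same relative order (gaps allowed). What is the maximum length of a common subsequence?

6

Match C [2,1]; then T [5,2]; then A [6,3]; then A [7,4]; then G [8,6]; then A [9,7] — 6 bases in the same relative order in both. Since dp[9][10] = 6, nothing longer is possible.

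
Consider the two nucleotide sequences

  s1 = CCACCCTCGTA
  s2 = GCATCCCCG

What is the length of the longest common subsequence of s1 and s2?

7

Let dp[i][j] be the LCS length of the first i bases of s1 and the first j bases of s2. dp[i][j] = dp[i-1][j-1]+1 when the i-th and j-th bases match, else max(dp[i-1][j], dp[i][j-1]).
    ·  G  C  A  T  C  C  C  C  G
 ·  0  0  0  0  0  0  0  0  0  0
 C  0  0  1  1  1  1  1  1  1  1
 C  0  0  1  1  1  2  2  2  2  2
 A  0  0  1  2  2  2  2  2  2  2
 C  0  0  1  2  2  3  3  3  3  3
 C  0  0  1  2  2  3  4  4  4  4
 C  0  0  1  2  2  3  4  5  5  5
 T  0  0  1  2  3  3  4  5  5  5
 C  0  0  1  2  3  4  4  5  6  6
 G  0  1  1  2  3  4  4  5  6  7
 T  0  1  1  2  3  4  4  5  6  7
 A  0  1  1  2  3  4  4  5  6  7
dp[11][9] = 7. One LCS (by backtracking along matches): CACCCCG.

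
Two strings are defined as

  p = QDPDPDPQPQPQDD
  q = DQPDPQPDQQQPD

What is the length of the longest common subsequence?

Match Q (p #1, q #2) → D (p #2, q #4) → P (p #3, q #5) → P (p #5, q #7) → D (p #6, q #8) → Q (p #8, q #10) → Q (p #10, q #11) → P (p #11, q #12) → D (p #14, q #13) — 9 characters in the same relative order in both. Since dp[14][13] = 9, nothing longer is possible.

9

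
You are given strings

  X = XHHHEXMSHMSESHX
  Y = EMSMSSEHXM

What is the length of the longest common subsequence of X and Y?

8

Let dp[i][j] be the LCS length of the first i characters of X and the first j characters of Y. dp[i][j] = dp[i-1][j-1]+1 when the i-th and j-th characters match, else max(dp[i-1][j], dp[i][j-1]).
    ·  E  M  S  M  S  S  E  H  X  M
 ·  0  0  0  0  0  0  0  0  0  0  0
 X  0  0  0  0  0  0  0  0  0  1  1
 H  0  0  0  0  0  0  0  0  1  1  1
 H  0  0  0  0  0  0  0  0  1  1  1
 H  0  0  0  0  0  0  0  0  1  1  1
 E  0  1  1  1  1  1  1  1  1  1  1
 X  0  1  1  1  1  1  1  1  1  2  2
 M  0  1  2  2  2  2  2  2  2  2  3
 S  0  1  2  3  3  3  3  3  3  3  3
 H  0  1  2  3  3  3  3  3  4  4  4
 M  0  1  2  3  4  4  4  4  4  4  5
 S  0  1  2  3  4  5  5  5  5  5  5
 E  0  1  2  3  4  5  5  6  6  6  6
 S  0  1  2  3  4  5  6  6  6  6  6
 H  0  1  2  3  4  5  6  6  7  7  7
 X  0  1  2  3  4  5  6  6  7  8  8
dp[15][10] = 8. One LCS (by backtracking along matches): EMSMSEHX.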